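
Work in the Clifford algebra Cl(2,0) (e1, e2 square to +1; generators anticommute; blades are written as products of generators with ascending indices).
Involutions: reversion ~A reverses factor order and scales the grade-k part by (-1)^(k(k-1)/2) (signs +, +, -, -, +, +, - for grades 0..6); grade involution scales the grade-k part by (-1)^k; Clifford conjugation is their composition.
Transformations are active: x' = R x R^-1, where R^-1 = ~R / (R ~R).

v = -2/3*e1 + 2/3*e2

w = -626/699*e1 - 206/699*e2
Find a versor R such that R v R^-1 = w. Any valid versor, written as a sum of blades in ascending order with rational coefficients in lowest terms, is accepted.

Take R = v + w = -364/233*e1 + 260/699*e2. Because q(v) = q(w) = 8/9, conjugation by R sends v exactly to w.
Answer: -364/233*e1 + 260/699*e2


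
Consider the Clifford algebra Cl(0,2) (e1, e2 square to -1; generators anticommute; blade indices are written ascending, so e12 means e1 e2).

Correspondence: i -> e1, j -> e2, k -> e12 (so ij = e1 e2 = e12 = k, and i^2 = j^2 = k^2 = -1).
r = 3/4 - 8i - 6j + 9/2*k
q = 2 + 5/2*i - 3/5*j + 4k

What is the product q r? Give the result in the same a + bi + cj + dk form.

In blades: q = 2 + 5/2*e1 - 3/5*e2 + 4*e12, r = 3/4 - 8*e1 - 6*e2 + 9/2*e12.
Distribute q over r term by term (generator squares from the signature, products reordered to ascending indices): (2)*r = 3/2 - 16*e1 - 12*e2 + 9*e12; (5/2*e1)*r = 20 + 15/8*e1 - 45/4*e2 - 15*e12; (-3/5*e2)*r = -18/5 - 27/10*e1 - 9/20*e2 - 24/5*e12; (4*e12)*r = -18 + 24*e1 - 32*e2 + 3*e12.
Sum: -1/10 + 287/40*e1 - 557/10*e2 - 39/5*e12; translating back through the correspondence:
Answer: -1/10 + 287/40*i - 557/10*j - 39/5*k


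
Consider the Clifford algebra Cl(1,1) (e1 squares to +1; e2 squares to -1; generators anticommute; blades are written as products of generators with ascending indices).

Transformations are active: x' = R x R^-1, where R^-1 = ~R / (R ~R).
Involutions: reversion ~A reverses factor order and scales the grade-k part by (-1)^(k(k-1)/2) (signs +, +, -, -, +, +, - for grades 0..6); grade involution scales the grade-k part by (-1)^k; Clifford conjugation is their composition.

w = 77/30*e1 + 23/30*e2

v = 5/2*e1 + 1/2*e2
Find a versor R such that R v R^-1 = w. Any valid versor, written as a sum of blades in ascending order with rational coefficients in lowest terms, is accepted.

Take R = v + w = 76/15*e1 + 19/15*e2. Because q(v) = q(w) = 6, conjugation by R sends v exactly to w.
Answer: 76/15*e1 + 19/15*e2


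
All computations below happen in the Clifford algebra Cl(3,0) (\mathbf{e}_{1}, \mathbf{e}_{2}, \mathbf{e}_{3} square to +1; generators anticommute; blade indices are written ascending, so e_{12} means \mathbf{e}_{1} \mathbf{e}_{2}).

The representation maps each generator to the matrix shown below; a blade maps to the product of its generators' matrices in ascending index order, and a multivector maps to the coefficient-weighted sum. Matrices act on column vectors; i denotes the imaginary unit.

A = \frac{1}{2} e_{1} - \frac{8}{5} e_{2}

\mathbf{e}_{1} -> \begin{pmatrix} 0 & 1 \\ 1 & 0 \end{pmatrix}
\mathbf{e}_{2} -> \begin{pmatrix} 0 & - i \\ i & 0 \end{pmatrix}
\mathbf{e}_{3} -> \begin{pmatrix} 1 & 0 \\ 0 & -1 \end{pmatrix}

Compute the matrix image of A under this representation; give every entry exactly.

M = (\frac{1}{2})*rho(e_{1}) + (-\frac{8}{5})*rho(e_{2}), summed entrywise:
Answer: \begin{pmatrix} 0 & \frac{1}{2} + \frac{8 i}{5} \\ \frac{1}{2} - \frac{8 i}{5} & 0 \end{pmatrix}


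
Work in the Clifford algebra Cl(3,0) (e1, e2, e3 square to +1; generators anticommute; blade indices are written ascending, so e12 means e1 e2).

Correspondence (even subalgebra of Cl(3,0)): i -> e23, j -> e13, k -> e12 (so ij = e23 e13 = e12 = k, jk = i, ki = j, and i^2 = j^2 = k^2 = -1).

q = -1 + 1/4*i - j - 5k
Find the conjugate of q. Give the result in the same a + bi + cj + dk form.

In blades: q = -1 - 5*e12 - e13 + 1/4*e23.
Quaternion conjugation is reversion on the even subalgebra: the scalar is fixed and every grade-2 blade flips sign, giving -1 + 5*e12 + e13 - 1/4*e23; translating back:
Answer: -1 - 1/4*i + j + 5k


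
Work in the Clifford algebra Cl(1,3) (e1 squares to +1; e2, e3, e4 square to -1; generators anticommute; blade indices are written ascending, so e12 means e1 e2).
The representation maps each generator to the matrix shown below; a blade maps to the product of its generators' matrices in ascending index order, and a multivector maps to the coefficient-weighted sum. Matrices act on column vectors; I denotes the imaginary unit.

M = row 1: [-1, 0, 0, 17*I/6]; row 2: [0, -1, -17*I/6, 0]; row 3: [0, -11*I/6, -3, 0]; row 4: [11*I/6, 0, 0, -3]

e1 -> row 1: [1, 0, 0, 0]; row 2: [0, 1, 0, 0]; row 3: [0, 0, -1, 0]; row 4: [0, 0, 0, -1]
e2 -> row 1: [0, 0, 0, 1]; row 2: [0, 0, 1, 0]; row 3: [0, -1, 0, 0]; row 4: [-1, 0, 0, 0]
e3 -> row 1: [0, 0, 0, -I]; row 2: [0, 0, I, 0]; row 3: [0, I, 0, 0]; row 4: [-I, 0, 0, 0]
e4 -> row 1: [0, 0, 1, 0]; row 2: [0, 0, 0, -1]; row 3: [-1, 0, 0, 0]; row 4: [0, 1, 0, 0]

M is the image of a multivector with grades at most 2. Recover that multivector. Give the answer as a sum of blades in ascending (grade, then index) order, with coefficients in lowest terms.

Method: the blade images are trace-orthogonal — tr(rho(e_A) rho(e_B)^-1) = 4 if A = B and 0 otherwise — and rho(e_A)^-1 = (e_A)^2 * rho(e_A) with (e_A)^2 = +1 or -1, so the coefficient of e_A in the preimage is (e_A)^2 * tr(M rho(e_A))/4.
Nonzero projections over blades of grade <= 2: 1: (1)^2 = +1, tr(M 1) = -8, coefficient -2; e1: (e1)^2 = +1, tr(M rho(e1)) = 4, coefficient 1; e3: (e3)^2 = -1, tr(M rho(e3)) = 28/3, coefficient -7/3; e13: (e13)^2 = +1, tr(M rho(e13)) = -2, coefficient -1/2. Every other blade of grade <= 2 projects to 0.
Answer: -2 + e1 - 7/3*e3 - 1/2*e13


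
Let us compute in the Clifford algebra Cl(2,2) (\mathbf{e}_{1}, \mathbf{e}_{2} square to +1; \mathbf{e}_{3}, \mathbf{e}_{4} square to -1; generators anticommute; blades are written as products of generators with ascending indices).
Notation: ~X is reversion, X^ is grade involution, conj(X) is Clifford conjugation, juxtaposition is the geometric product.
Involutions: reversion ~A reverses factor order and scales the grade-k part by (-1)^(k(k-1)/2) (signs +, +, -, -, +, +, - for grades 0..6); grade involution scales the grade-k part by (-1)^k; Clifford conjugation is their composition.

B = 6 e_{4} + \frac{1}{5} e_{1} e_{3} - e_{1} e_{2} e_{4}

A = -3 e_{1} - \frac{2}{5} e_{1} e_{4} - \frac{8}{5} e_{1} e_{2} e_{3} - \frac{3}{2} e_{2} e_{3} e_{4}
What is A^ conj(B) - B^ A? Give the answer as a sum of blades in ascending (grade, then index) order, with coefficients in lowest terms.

first term: -\frac{12}{5} e_{1} - \frac{2}{25} e_{2} - \frac{3}{5} e_{3} - \frac{3}{2} e_{1} e_{3} - 18 e_{1} e_{4} + 9 e_{2} e_{3} - 3 e_{2} e_{4} + \frac{42}{25} e_{3} e_{4} + \frac{3}{10} e_{1} e_{2} e_{4} - \frac{48}{5} e_{1} e_{2} e_{3} e_{4}
second term: \frac{12}{5} e_{1} + \frac{18}{25} e_{2} + \frac{3}{5} e_{3} + \frac{3}{2} e_{1} e_{3} - 18 e_{1} e_{4} - 9 e_{2} e_{3} - 3 e_{2} e_{4} - \frac{38}{25} e_{3} e_{4} - \frac{3}{10} e_{1} e_{2} e_{4} - \frac{48}{5} e_{1} e_{2} e_{3} e_{4}
Answer: -\frac{24}{5} e_{1} - \frac{4}{5} e_{2} - \frac{6}{5} e_{3} - 3 e_{1} e_{3} + 18 e_{2} e_{3} + \frac{16}{5} e_{3} e_{4} + \frac{3}{5} e_{1} e_{2} e_{4}


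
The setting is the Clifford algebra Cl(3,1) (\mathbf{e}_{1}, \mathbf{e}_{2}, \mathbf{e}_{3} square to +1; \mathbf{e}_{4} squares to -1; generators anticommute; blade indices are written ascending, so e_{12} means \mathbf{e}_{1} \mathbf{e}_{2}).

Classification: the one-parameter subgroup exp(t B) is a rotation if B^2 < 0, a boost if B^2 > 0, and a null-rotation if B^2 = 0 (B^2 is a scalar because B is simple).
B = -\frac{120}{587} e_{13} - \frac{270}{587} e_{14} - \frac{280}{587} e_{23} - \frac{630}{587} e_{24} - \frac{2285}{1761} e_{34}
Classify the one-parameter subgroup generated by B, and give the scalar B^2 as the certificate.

B^2 term by term: the squares give (-\frac{120}{587})^2*(e_{13})^2 + (-\frac{270}{587})^2*(e_{14})^2 + (-\frac{280}{587})^2*(e_{23})^2 + (-\frac{630}{587})^2*(e_{24})^2 + (-\frac{2285}{1761})^2*(e_{34})^2 = \frac{14400}{344569}*(-1) + \frac{72900}{344569}*(+1) + \frac{78400}{344569}*(-1) + \frac{396900}{344569}*(+1) + \frac{5221225}{3101121}*(+1) = \frac{25}{9} (each basis 2-blade squares to minus the product of its generators' squares); cross terms between blades sharing an index anticommute and cancel; the commuting (index-disjoint) pairs give grade-4 terms 2*c*c'*(blade product), which cancel blade by blade — e_{1234}: -\frac{151200}{344569} + \frac{151200}{344569} = 0 — confirming B is simple. So B^2 = \frac{25}{9}.
Answer: boost, certificate B^2 = \frac{25}{9}. No conjugation can change B^2 = \frac{25}{9}; the sign gives the class.


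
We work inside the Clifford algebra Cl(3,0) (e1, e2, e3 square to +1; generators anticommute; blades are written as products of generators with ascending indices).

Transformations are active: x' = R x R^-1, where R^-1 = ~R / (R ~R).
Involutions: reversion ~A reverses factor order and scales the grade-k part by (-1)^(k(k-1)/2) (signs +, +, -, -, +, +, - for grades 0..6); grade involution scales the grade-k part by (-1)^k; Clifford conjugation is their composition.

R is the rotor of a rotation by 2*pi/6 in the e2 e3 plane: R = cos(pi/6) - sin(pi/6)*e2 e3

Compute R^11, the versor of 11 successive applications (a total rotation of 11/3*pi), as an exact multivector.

Because a rotor carries half the rotation angle, composing 11 copies of this e2 e3-plane rotor multiplies the phase: 11*(pi/6) = 11*pi/6, hence R^11 = cos(11*pi/6) - sin(11*pi/6)*e2 e3.
cos(11*pi/6) = sqrt(3)/2 and sin(11*pi/6) = -1/2, so R^11 = sqrt(3)/2 + 1/2*e2 e3. The net rotation is 5/3*pi (after discarding 1 full turn, each of which contributes a factor -1 to the rotor); the rotor keeps the half-angle phase exactly.
Answer: sqrt(3)/2 + 1/2*e2 e3


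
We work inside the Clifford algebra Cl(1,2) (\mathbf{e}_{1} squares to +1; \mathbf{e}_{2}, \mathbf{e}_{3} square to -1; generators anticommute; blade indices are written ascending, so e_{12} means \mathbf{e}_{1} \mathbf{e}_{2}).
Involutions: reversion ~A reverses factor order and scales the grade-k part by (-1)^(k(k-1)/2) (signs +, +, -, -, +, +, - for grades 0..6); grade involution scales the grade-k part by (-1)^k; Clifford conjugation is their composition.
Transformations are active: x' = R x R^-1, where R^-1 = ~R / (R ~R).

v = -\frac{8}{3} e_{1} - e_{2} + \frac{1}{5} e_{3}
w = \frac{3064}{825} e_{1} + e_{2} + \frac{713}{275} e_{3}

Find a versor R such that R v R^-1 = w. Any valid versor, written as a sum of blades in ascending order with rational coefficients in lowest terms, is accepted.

Since q(v) = q(w) = \frac{1366}{225}, the sum R = v + w = \frac{288}{275} e_{1} + \frac{768}{275} e_{3} does the job whenever invertible.
Answer: \frac{288}{275} e_{1} + \frac{768}{275} e_{3}


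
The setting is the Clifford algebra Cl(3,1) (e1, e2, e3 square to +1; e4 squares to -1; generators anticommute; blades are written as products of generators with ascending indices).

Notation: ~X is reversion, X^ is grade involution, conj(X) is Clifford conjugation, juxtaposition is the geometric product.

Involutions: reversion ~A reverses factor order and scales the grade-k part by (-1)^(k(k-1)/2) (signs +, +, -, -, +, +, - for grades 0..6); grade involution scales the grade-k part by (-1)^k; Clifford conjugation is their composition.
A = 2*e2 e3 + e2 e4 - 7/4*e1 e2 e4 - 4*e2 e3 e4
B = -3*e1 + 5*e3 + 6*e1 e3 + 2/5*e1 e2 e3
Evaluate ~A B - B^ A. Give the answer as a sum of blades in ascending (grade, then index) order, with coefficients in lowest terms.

first term: 4/5*e1 - 10*e2 - 12*e1 e2 + 8/5*e1 e4 - 101/4*e2 e4 + 7/10*e3 e4 + 6*e1 e2 e3 + 27*e1 e2 e4 - 2/5*e1 e3 e4 - 11/2*e2 e3 e4 + 37/4*e1 e2 e3 e4
second term: 4/5*e1 + 10*e2 - 12*e1 e2 - 8/5*e1 e4 - 101/4*e2 e4 - 7/10*e3 e4 + 6*e1 e2 e3 + 27*e1 e2 e4 + 2/5*e1 e3 e4 - 11/2*e2 e3 e4 - 37/4*e1 e2 e3 e4
Answer: -20*e2 + 16/5*e1 e4 + 7/5*e3 e4 - 4/5*e1 e3 e4 + 37/2*e1 e2 e3 e4


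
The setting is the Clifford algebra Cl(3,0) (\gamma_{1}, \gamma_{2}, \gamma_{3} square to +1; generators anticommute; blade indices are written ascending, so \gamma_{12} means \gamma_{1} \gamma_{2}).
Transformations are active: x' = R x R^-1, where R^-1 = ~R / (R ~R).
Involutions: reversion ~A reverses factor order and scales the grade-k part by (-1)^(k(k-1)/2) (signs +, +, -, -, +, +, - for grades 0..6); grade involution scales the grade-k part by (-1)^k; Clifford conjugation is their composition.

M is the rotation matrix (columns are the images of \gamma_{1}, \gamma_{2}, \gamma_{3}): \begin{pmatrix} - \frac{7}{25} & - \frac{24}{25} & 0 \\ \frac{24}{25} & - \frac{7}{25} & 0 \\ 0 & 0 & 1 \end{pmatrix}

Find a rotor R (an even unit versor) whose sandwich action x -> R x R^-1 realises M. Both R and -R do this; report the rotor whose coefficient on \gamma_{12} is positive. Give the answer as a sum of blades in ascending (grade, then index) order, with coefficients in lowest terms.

Method: write R = a + b12*\gamma_{12} + b13*\gamma_{13} + b23*\gamma_{23} with a^2 + b12^2 + b13^2 + b23^2 = 1 (so R^-1 = ~R). Expanding the columns R e_j ~R gives tr M = 4a^2 - 1 and, from the antisymmetric part, M21 - M12 = -4a*b12, M13 - M31 = 4a*b13, M32 - M23 = -4a*b23.
Here tr M = \frac{11}{25}, so a^2 = (1 + tr M)/4 = \frac{9}{25} and a = ±\frac{3}{5}. Taking a = \frac{3}{5}: M21 - M12 = \frac{48}{25}, M13 - M31 = 0, M32 - M23 = 0, giving b12 = -\frac{4}{5}, b13 = 0, b23 = 0, i.e. R = \frac{3}{5} - \frac{4}{5} \gamma_{12}.
Its \gamma_{12} coefficient is negative, so report the other preimage -R.
Answer: -\frac{3}{5} + \frac{4}{5} \gamma_{12}. Uniqueness: Spin(3) -> SO(3) maps R and -R to the same rotation of trace \frac{11}{25}; fixing the sign of the \gamma_{12} coefficient removes the ambiguity.


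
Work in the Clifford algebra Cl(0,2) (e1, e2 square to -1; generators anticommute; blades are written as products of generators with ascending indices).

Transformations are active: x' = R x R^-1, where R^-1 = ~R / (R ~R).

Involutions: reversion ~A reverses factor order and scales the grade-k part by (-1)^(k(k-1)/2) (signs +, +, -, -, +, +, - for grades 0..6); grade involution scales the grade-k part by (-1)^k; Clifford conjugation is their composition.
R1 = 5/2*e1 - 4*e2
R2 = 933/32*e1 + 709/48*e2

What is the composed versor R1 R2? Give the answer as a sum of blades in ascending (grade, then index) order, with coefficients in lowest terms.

Distribute over the terms of R1 (each basis-blade product reordered to ascending indices, repeated generators contracted through their squares):
(5/2*e1) R2 = -4665/64 + 3545/96*e1 e2
(-4*e2) R2 = 709/12 + 933/8*e1 e2
Summing the partial products and collecting blades:
Answer: -2651/192 + 14741/96*e1 e2


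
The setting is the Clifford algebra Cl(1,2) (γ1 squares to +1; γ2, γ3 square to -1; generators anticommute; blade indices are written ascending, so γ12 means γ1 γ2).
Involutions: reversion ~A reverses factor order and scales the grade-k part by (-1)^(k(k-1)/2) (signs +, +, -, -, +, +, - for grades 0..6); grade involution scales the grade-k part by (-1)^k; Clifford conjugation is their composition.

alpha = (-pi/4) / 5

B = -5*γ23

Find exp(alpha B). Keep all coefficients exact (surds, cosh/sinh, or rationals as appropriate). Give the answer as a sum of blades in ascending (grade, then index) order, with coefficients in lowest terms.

B^2 = (-5)^2*(γ23)^2 = 25*(-1) = -25 (a basis 2-blade squares to minus the product of its generators' squares).
B^2 = -25 — the negative square puts this in the circular regime; l = 5, alpha*l = -pi/4, so exp(alpha B) = cos(-pi/4) + (sin(-pi/4)/5)*B = sqrt(2)/2 + (-sqrt(2)/10)*B.
Answer: sqrt(2)/2 + sqrt(2)/2*γ23


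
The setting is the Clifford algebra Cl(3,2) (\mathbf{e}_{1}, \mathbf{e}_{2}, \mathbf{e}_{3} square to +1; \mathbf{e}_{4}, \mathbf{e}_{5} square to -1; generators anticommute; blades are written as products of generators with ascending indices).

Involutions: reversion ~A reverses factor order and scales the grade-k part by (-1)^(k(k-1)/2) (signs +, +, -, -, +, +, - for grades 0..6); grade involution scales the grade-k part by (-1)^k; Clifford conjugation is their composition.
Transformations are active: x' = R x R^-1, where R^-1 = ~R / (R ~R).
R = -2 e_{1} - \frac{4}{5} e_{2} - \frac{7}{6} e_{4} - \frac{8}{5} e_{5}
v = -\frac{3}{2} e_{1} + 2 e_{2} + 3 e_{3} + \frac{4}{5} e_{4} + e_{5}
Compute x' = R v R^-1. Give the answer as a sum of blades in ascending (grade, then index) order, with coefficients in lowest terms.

~R = -2 e_{1} - \frac{4}{5} e_{2} - \frac{7}{6} e_{4} - \frac{8}{5} e_{5}, and R ~R = \frac{647}{900}, so R^-1 = ~R / (\frac{647}{900}).
R v = \frac{59}{15} - \frac{26}{5} e_{1} e_{2} - 6 e_{1} e_{3} - \frac{67}{20} e_{1} e_{4} - \frac{22}{5} e_{1} e_{5} - \frac{12}{5} e_{2} e_{3} + \frac{127}{75} e_{2} e_{4} + \frac{12}{5} e_{2} e_{5} + \frac{7}{2} e_{3} e_{4} + \frac{24}{5} e_{3} e_{5} + \frac{17}{150} e_{4} e_{5}
Answer: -\frac{26379}{1294} e_{1} - \frac{6958}{647} e_{2} - 3 e_{3} - \frac{43888}{3235} e_{4} - \frac{11975}{647} e_{5}


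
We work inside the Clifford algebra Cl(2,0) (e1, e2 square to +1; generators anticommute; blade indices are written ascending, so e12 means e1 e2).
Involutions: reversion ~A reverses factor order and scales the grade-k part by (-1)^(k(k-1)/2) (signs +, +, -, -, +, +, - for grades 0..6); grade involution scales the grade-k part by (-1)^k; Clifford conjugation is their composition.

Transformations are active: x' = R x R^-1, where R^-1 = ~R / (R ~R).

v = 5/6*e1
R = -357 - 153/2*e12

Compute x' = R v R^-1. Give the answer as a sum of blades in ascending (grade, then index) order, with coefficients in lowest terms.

~R = -357 + 153/2*e12, and R ~R = 533205/4, so R^-1 = ~R / (533205/4).
R v = -595/2*e1 + 255/4*e2
Answer: 187/246*e1 - 14/41*e2


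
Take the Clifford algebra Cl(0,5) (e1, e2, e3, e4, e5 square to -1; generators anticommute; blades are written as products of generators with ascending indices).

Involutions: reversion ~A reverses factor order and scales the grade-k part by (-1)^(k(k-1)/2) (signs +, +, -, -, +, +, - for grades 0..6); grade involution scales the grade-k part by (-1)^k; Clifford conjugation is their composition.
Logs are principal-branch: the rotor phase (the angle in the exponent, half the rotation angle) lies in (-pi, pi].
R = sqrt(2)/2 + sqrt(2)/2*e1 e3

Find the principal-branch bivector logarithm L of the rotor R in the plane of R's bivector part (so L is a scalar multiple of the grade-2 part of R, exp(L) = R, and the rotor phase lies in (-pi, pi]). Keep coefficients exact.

The scalar part of R is sqrt(2)/2, which fixes the principal-branch rotor phase; the unit plane is then the bivector part divided by the sine of that phase, and L is that plane scaled by the phase.
Concretely: cos(phase) = sqrt(2)/2 gives phase = ±pi/4, and since phase/sin(phase) is even the sign is immaterial: L = (phase/sin(phase)) * <R>_2 = (sqrt(2)*pi/4) * <R>_2.
Answer: pi/4*e1 e3


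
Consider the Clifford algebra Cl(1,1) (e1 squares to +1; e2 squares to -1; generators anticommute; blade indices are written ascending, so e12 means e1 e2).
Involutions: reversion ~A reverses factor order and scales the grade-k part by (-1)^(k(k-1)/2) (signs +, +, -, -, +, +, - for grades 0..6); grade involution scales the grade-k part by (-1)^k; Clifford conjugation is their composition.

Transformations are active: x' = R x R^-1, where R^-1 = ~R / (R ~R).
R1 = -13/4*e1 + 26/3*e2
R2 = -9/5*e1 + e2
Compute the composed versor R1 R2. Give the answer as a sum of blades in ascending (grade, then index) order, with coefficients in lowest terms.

Distribute over the terms of R1 (each basis-blade product reordered to ascending indices, repeated generators contracted through their squares):
(-13/4*e1) R2 = 117/20 - 13/4*e12
(26/3*e2) R2 = -26/3 + 78/5*e12
Summing the partial products and collecting blades:
Answer: -169/60 + 247/20*e12


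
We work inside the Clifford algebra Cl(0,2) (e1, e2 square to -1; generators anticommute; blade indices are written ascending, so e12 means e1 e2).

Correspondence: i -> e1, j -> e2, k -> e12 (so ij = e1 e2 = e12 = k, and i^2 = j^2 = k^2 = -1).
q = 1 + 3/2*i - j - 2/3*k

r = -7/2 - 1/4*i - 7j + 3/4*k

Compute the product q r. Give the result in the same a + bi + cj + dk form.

In blades: q = 1 + 3/2*e1 - e2 - 2/3*e12, r = -7/2 - 1/4*e1 - 7*e2 + 3/4*e12.
Distribute q over r term by term (generator squares from the signature, products reordered to ascending indices): (1)*r = -7/2 - 1/4*e1 - 7*e2 + 3/4*e12; (3/2*e1)*r = 3/8 - 21/4*e1 - 9/8*e2 - 21/2*e12; (-e2)*r = -7 - 3/4*e1 + 7/2*e2 - 1/4*e12; (-2/3*e12)*r = 1/2 - 14/3*e1 + 1/6*e2 + 7/3*e12.
Sum: -77/8 - 131/12*e1 - 107/24*e2 - 23/3*e12; translating back through the correspondence:
Answer: -77/8 - 131/12*i - 107/24*j - 23/3*k


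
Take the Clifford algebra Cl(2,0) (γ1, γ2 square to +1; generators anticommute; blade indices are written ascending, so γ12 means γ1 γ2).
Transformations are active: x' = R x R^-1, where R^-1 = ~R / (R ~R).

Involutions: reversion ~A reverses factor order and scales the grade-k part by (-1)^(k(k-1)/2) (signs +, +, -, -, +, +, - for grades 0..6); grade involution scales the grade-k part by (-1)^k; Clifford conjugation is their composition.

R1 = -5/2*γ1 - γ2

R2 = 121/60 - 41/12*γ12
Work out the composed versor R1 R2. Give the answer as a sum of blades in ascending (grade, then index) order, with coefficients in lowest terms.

Distribute over the terms of R1 (each basis-blade product reordered to ascending indices, repeated generators contracted through their squares):
(-5/2*γ1) R2 = -121/24*γ1 + 205/24*γ2
(-γ2) R2 = -41/12*γ1 - 121/60*γ2
Summing the partial products and collecting blades:
Answer: -203/24*γ1 + 261/40*γ2


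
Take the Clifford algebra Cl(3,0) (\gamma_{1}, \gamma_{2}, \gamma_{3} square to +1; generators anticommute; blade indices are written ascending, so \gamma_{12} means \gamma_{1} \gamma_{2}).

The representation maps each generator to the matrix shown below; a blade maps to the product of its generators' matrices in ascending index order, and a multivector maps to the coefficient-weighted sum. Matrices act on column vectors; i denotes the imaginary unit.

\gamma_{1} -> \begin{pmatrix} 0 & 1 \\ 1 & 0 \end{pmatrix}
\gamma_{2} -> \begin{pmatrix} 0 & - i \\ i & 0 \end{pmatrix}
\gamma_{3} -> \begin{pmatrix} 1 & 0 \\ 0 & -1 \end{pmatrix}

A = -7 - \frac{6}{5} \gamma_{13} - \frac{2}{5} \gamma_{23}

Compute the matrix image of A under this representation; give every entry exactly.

Bivector images (products of the table entries): rho(\gamma_{13}) = rho(\gamma_{1})rho(\gamma_{3}) = \begin{pmatrix} 0 & -1 \\ 1 & 0 \end{pmatrix}; rho(\gamma_{23}) = rho(\gamma_{2})rho(\gamma_{3}) = \begin{pmatrix} 0 & i \\ i & 0 \end{pmatrix}.
M = (-7)*1 + (-\frac{6}{5})*rho(\gamma_{13}) + (-\frac{2}{5})*rho(\gamma_{23}), summed entrywise (1 is the identity matrix):
Answer: \begin{pmatrix} -7 & \frac{6}{5} - \frac{2 i}{5} \\ - \frac{6}{5} - \frac{2 i}{5} & -7 \end{pmatrix}


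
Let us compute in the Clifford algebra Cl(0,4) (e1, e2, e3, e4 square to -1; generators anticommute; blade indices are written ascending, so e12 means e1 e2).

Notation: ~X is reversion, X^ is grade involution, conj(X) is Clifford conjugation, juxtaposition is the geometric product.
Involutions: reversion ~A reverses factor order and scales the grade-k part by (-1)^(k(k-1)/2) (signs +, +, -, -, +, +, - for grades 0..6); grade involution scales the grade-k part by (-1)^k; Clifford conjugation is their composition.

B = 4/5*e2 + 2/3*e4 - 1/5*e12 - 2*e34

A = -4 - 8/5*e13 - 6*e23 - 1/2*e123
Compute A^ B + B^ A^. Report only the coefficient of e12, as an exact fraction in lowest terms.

first term: -16/5*e2 - 47/10*e3 - 8/3*e4 + 4/5*e12 + 8/5*e13 - 16/5*e14 - 8/25*e23 - 12*e24 + 8*e34 + 32/25*e123 + e124 - 16/15*e134 - 4*e234 + 1/3*e1234
second term: 16/5*e2 - 47/10*e3 + 8/3*e4 + 4/5*e12 - 8/5*e13 + 16/5*e14 + 8/25*e23 + 12*e24 + 8*e34 - 32/25*e123 - e124 + 16/15*e134 + 4*e234 + 1/3*e1234
Answer: 8/5


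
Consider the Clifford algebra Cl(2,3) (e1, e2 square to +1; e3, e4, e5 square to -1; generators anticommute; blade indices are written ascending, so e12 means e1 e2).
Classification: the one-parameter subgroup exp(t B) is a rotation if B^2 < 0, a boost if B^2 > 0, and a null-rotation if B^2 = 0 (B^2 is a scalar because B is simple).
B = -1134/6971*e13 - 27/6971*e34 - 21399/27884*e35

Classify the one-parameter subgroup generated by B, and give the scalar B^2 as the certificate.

B^2 term by term: the squares give (-1134/6971)^2*(e13)^2 + (-27/6971)^2*(e34)^2 + (-21399/27884)^2*(e35)^2 = 1285956/48594841*(+1) + 729/48594841*(-1) + 457917201/777517456*(-1) = -9/16 (each basis 2-blade squares to minus the product of its generators' squares); cross terms between blades sharing an index anticommute and cancel. So B^2 = -9/16.
Answer: rotation, certificate B^2 = -9/16. The invariant at work: B^2 = -9/16 is unchanged by conjugation, hence its sign classifies the subgroup whatever basis B is written in.


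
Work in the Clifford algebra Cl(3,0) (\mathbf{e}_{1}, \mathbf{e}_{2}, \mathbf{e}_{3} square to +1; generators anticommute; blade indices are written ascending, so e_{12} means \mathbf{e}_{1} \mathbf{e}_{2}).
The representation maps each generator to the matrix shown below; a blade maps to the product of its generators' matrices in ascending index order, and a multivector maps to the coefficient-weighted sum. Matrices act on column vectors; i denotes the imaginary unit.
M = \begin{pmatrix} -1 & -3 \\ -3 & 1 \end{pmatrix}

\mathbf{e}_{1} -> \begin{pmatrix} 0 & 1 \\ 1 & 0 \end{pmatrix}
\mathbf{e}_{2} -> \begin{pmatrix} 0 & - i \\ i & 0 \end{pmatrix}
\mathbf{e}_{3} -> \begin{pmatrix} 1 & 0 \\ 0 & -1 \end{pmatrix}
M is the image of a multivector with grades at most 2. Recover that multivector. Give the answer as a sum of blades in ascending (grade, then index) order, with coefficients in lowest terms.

Method: 1, rho(e_{1}), rho(e_{2}), rho(e_{3}) form a trace-orthogonal basis of the 2x2 complex matrices (tr(X Y) = 2 if X = Y, else 0), so M = m0*1 + m1*rho(e_{1}) + m2*rho(e_{2}) + m3*rho(e_{3}) with m0 = tr(M)/2 = 0, m1 = tr(M rho(e_{1}))/2 = -3, m2 = tr(M rho(e_{2}))/2 = 0, m3 = tr(M rho(e_{3}))/2 = -1.
Multiplying table entries, the bivector images are rho(e_{12}) = i*rho(e_{3}), rho(e_{13}) = -i*rho(e_{2}), rho(e_{23}) = i*rho(e_{1}); with real blade coefficients the real parts of m0..m3 are the coefficients of 1, e_{1}, e_{2}, e_{3} and the imaginary parts give the bivectors (e_{23}: Im m1, e_{13}: -Im m2, e_{12}: Im m3).
Answer: -3 e_{1} - e_{3}


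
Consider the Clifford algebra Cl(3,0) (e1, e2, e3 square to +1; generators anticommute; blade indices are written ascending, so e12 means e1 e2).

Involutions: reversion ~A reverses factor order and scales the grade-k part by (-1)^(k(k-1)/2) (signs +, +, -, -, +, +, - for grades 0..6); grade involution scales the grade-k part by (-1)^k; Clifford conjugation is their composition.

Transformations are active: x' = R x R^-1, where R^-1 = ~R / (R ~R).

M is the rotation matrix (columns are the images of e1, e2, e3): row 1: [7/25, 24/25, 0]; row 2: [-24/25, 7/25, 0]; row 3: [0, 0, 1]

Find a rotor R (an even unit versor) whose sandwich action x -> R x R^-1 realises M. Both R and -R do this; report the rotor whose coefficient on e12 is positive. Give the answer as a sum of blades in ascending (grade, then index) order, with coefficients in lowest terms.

Method: write R = a + b12*e12 + b13*e13 + b23*e23 with a^2 + b12^2 + b13^2 + b23^2 = 1 (so R^-1 = ~R). Expanding the columns R e_j ~R gives tr M = 4a^2 - 1 and, from the antisymmetric part, M21 - M12 = -4a*b12, M13 - M31 = 4a*b13, M32 - M23 = -4a*b23.
Here tr M = 39/25, so a^2 = (1 + tr M)/4 = 16/25 and a = ±4/5. Taking a = 4/5: M21 - M12 = -48/25, M13 - M31 = 0, M32 - M23 = 0, giving b12 = 3/5, b13 = 0, b23 = 0, i.e. R = 4/5 + 3/5*e12.
Its e12 coefficient is already positive.
Answer: 4/5 + 3/5*e12. Key observation: the double cover Spin(3) -> SO(3) sends R and -R to the same matrix (trace 39/25 here), so the stated sign of the e12 coefficient is what selects one sheet.


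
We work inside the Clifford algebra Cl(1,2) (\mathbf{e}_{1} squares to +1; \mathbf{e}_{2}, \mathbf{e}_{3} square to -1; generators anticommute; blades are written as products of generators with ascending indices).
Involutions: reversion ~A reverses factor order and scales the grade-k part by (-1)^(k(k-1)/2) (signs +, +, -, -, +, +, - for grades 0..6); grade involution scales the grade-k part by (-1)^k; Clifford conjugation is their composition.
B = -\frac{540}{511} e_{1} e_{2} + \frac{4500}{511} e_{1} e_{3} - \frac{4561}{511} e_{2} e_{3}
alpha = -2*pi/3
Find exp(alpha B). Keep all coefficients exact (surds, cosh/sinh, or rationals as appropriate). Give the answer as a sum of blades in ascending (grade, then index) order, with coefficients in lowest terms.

B^2 term by term: the squares give (-\frac{540}{511})^2*(e_{1} e_{2})^2 + (\frac{4500}{511})^2*(e_{1} e_{3})^2 + (-\frac{4561}{511})^2*(e_{2} e_{3})^2 = \frac{291600}{261121}*(+1) + \frac{20250000}{261121}*(+1) + \frac{20802721}{261121}*(-1) = -1 (each basis 2-blade squares to minus the product of its generators' squares); cross terms between blades sharing an index anticommute and cancel. So B^2 = -1.
B^2 = -1 — circular case — the even/odd split gives cos and sin: l = 1, alpha*l = - \frac{2 \pi}{3}, so exp(alpha B) = cos(- \frac{2 \pi}{3}) + (sin(- \frac{2 \pi}{3})/1)*B = - \frac{1}{2} + (- \frac{\sqrt{3}}{2})*B.
Answer: - \frac{1}{2} + \frac{270 \sqrt{3}}{511} e_{1} e_{2} - \frac{2250 \sqrt{3}}{511} e_{1} e_{3} + \frac{4561 \sqrt{3}}{1022} e_{2} e_{3}


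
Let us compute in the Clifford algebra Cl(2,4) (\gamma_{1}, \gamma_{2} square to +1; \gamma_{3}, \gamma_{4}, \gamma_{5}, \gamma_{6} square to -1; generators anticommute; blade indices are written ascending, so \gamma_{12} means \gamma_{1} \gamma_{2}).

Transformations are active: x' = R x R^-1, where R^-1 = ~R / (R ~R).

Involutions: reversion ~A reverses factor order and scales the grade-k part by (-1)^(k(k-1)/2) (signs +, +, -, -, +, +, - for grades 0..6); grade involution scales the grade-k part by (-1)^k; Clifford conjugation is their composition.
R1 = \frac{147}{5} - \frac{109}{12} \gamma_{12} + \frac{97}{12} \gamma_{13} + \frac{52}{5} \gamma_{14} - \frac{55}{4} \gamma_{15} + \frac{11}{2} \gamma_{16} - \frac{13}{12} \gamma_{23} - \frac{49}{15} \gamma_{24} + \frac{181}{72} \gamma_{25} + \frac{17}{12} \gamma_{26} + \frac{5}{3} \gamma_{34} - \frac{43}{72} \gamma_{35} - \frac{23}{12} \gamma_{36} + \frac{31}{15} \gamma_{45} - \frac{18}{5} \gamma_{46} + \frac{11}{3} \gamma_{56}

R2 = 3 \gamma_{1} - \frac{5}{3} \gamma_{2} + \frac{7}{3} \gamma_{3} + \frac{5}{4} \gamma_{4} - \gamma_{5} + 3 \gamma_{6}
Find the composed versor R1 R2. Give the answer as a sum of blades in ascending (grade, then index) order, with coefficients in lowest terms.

Distribute over the terms of R2 (each basis-blade product reordered to ascending indices, repeated generators contracted through their squares):
R1 (3 \gamma_{1}) = \frac{441}{5} \gamma_{1} + \frac{109}{4} \gamma_{2} - \frac{97}{4} \gamma_{3} - \frac{156}{5} \gamma_{4} + \frac{165}{4} \gamma_{5} - \frac{33}{2} \gamma_{6} - \frac{13}{4} \gamma_{123} - \frac{49}{5} \gamma_{124} + \frac{181}{24} \gamma_{125} + \frac{17}{4} \gamma_{126} + 5 \gamma_{134} - \frac{43}{24} \gamma_{135} - \frac{23}{4} \gamma_{136} + \frac{31}{5} \gamma_{145} - \frac{54}{5} \gamma_{146} + 11 \gamma_{156}
R1 (-\frac{5}{3} \gamma_{2}) = \frac{545}{36} \gamma_{1} - 49 \gamma_{2} - \frac{65}{36} \gamma_{3} - \frac{49}{9} \gamma_{4} + \frac{905}{216} \gamma_{5} + \frac{85}{36} \gamma_{6} + \frac{485}{36} \gamma_{123} + \frac{52}{3} \gamma_{124} - \frac{275}{12} \gamma_{125} + \frac{55}{6} \gamma_{126} - \frac{25}{9} \gamma_{234} + \frac{215}{216} \gamma_{235} + \frac{115}{36} \gamma_{236} - \frac{31}{9} \gamma_{245} + 6 \gamma_{246} - \frac{55}{9} \gamma_{256}
R1 (\frac{7}{3} \gamma_{3}) = -\frac{679}{36} \gamma_{1} + \frac{91}{36} \gamma_{2} + \frac{343}{5} \gamma_{3} + \frac{35}{9} \gamma_{4} - \frac{301}{216} \gamma_{5} - \frac{161}{36} \gamma_{6} - \frac{763}{36} \gamma_{123} - \frac{364}{15} \gamma_{134} + \frac{385}{12} \gamma_{135} - \frac{77}{6} \gamma_{136} + \frac{343}{45} \gamma_{234} - \frac{1267}{216} \gamma_{235} - \frac{119}{36} \gamma_{236} + \frac{217}{45} \gamma_{345} - \frac{42}{5} \gamma_{346} + \frac{77}{9} \gamma_{356}
R1 (\frac{5}{4} \gamma_{4}) = -13 \gamma_{1} + \frac{49}{12} \gamma_{2} - \frac{25}{12} \gamma_{3} + \frac{147}{4} \gamma_{4} + \frac{31}{12} \gamma_{5} - \frac{9}{2} \gamma_{6} - \frac{545}{48} \gamma_{124} + \frac{485}{48} \gamma_{134} + \frac{275}{16} \gamma_{145} - \frac{55}{8} \gamma_{146} - \frac{65}{48} \gamma_{234} - \frac{905}{288} \gamma_{245} - \frac{85}{48} \gamma_{246} + \frac{215}{288} \gamma_{345} + \frac{115}{48} \gamma_{346} + \frac{55}{12} \gamma_{456}
R1 (-\gamma_{5}) = -\frac{55}{4} \gamma_{1} + \frac{181}{72} \gamma_{2} - \frac{43}{72} \gamma_{3} + \frac{31}{15} \gamma_{4} - \frac{147}{5} \gamma_{5} - \frac{11}{3} \gamma_{6} + \frac{109}{12} \gamma_{125} - \frac{97}{12} \gamma_{135} - \frac{52}{5} \gamma_{145} + \frac{11}{2} \gamma_{156} + \frac{13}{12} \gamma_{235} + \frac{49}{15} \gamma_{245} + \frac{17}{12} \gamma_{256} - \frac{5}{3} \gamma_{345} - \frac{23}{12} \gamma_{356} - \frac{18}{5} \gamma_{456}
R1 (3 \gamma_{6}) = -\frac{33}{2} \gamma_{1} - \frac{17}{4} \gamma_{2} + \frac{23}{4} \gamma_{3} + \frac{54}{5} \gamma_{4} - 11 \gamma_{5} + \frac{441}{5} \gamma_{6} - \frac{109}{4} \gamma_{126} + \frac{97}{4} \gamma_{136} + \frac{156}{5} \gamma_{146} - \frac{165}{4} \gamma_{156} - \frac{13}{4} \gamma_{236} - \frac{49}{5} \gamma_{246} + \frac{181}{24} \gamma_{256} + 5 \gamma_{346} - \frac{43}{24} \gamma_{356} + \frac{31}{5} \gamma_{456}
Summing the partial products and collecting blades:
Answer: \frac{7421}{180} \gamma_{1} - \frac{135}{8} \gamma_{2} + \frac{16421}{360} \gamma_{3} + \frac{607}{36} \gamma_{4} + \frac{841}{135} \gamma_{5} + \frac{2764}{45} \gamma_{6} - \frac{395}{36} \gamma_{123} - \frac{917}{240} \gamma_{124} - \frac{151}{24} \gamma_{125} - \frac{83}{6} \gamma_{126} - \frac{733}{80} \gamma_{134} + \frac{533}{24} \gamma_{135} + \frac{17}{3} \gamma_{136} + \frac{1039}{80} \gamma_{145} + \frac{541}{40} \gamma_{146} - \frac{99}{4} \gamma_{156} + \frac{2513}{720} \gamma_{234} - \frac{409}{108} \gamma_{235} - \frac{121}{36} \gamma_{236} - \frac{4781}{1440} \gamma_{245} - \frac{1337}{240} \gamma_{246} + \frac{205}{72} \gamma_{256} + \frac{1873}{480} \gamma_{345} - \frac{241}{240} \gamma_{346} + \frac{349}{72} \gamma_{356} + \frac{431}{60} \gamma_{456}


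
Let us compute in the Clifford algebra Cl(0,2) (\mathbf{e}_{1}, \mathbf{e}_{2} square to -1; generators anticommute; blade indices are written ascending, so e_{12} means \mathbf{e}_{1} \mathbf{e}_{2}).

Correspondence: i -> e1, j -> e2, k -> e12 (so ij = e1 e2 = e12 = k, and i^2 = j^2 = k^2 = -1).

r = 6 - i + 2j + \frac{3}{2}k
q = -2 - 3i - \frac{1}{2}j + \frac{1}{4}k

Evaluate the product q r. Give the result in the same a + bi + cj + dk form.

In blades: q = -2 - 3 e_{1} - \frac{1}{2} e_{2} + \frac{1}{4} e_{12}, r = 6 - e_{1} + 2 e_{2} + \frac{3}{2} e_{12}.
Distribute q over r term by term (generator squares from the signature, products reordered to ascending indices): (-2)*r = -12 + 2 e_{1} - 4 e_{2} - 3 e_{12}; (-3 e_{1})*r = -3 - 18 e_{1} + \frac{9}{2} e_{2} - 6 e_{12}; (-\frac{1}{2} e_{2})*r = 1 - \frac{3}{4} e_{1} - 3 e_{2} - \frac{1}{2} e_{12}; (\frac{1}{4} e_{12})*r = -\frac{3}{8} - \frac{1}{2} e_{1} - \frac{1}{4} e_{2} + \frac{3}{2} e_{12}.
Sum: -\frac{115}{8} - \frac{69}{4} e_{1} - \frac{11}{4} e_{2} - 8 e_{12}; translating back through the correspondence:
Answer: -\frac{115}{8} - \frac{69}{4}i - \frac{11}{4}j - 8k


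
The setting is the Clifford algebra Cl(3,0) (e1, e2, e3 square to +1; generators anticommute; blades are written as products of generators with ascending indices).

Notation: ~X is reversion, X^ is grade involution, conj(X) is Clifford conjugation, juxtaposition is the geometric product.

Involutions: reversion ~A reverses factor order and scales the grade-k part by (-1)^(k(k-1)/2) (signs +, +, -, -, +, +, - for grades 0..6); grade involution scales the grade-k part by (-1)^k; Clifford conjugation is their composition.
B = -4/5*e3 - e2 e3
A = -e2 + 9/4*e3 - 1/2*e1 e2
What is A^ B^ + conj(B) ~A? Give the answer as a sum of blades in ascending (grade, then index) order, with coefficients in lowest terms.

first term: -9/5 - 9/4*e2 - e3 + 1/2*e1 e3 + 4/5*e2 e3 - 2/5*e1 e2 e3
second term: 9/5 + 9/4*e2 + e3 - 1/2*e1 e3 + 4/5*e2 e3 + 2/5*e1 e2 e3
Answer: 8/5*e2 e3


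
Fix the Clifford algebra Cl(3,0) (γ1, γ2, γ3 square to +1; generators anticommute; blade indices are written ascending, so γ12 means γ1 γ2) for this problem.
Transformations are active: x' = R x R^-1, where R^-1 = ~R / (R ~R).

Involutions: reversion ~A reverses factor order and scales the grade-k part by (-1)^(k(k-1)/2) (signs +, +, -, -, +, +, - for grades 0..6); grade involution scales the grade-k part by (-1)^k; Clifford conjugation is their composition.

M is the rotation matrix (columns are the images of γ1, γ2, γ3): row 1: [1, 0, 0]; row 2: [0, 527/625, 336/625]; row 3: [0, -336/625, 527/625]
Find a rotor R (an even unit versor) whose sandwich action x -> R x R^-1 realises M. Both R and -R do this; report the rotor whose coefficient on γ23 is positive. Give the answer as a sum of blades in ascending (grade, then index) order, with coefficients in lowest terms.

Method: write R = a + b12*γ12 + b13*γ13 + b23*γ23 with a^2 + b12^2 + b13^2 + b23^2 = 1 (so R^-1 = ~R). Expanding the columns R e_j ~R gives tr M = 4a^2 - 1 and, from the antisymmetric part, M21 - M12 = -4a*b12, M13 - M31 = 4a*b13, M32 - M23 = -4a*b23.
Here tr M = 1679/625, so a^2 = (1 + tr M)/4 = 576/625 and a = ±24/25. Taking a = 24/25: M21 - M12 = 0, M13 - M31 = 0, M32 - M23 = -672/625, giving b12 = 0, b13 = 0, b23 = 7/25, i.e. R = 24/25 + 7/25*γ23.
Its γ23 coefficient is already positive.
Answer: 24/25 + 7/25*γ23. Recall the cover is two-to-one: with M of trace 1679/625, both preimages act alike, and the stated γ23 sign chooses the sheet.


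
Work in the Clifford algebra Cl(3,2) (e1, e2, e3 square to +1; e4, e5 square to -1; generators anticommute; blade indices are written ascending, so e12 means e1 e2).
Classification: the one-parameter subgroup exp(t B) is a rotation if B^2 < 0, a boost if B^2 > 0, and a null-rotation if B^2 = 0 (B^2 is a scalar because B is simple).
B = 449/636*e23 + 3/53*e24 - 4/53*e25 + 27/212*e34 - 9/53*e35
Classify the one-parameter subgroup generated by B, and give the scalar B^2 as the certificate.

B^2 term by term: the squares give (449/636)^2*(e23)^2 + (3/53)^2*(e24)^2 + (-4/53)^2*(e25)^2 + (27/212)^2*(e34)^2 + (-9/53)^2*(e35)^2 = 201601/404496*(-1) + 9/2809*(+1) + 16/2809*(+1) + 729/44944*(+1) + 81/2809*(+1) = -4/9 (each basis 2-blade squares to minus the product of its generators' squares); cross terms between blades sharing an index anticommute and cancel; the commuting (index-disjoint) pairs give grade-4 terms 2*c*c'*(blade product), which cancel blade by blade — e2345: 54/2809 - 54/2809 = 0 — confirming B is simple. So B^2 = -4/9.
Answer: rotation, certificate B^2 = -4/9. The invariant at work: B^2 = -4/9 is unchanged by conjugation, hence its sign classifies the subgroup whatever basis B is written in.


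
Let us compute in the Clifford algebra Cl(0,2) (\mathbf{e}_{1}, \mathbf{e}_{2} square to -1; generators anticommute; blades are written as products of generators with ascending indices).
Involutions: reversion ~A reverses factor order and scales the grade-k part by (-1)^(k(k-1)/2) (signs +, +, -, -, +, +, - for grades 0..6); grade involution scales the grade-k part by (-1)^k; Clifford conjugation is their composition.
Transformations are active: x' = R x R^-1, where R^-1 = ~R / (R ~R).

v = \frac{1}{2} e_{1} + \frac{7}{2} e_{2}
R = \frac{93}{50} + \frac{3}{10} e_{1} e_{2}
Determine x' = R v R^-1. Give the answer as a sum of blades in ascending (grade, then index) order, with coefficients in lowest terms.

~R = \frac{93}{50} - \frac{3}{10} e_{1} e_{2}, and R ~R = \frac{4437}{1250}, so R^-1 = ~R / (\frac{4437}{1250}).
R v = -\frac{3}{25} e_{1} + \frac{333}{50} e_{2}
Answer: -\frac{617}{986} e_{1} + \frac{3431}{986} e_{2}
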